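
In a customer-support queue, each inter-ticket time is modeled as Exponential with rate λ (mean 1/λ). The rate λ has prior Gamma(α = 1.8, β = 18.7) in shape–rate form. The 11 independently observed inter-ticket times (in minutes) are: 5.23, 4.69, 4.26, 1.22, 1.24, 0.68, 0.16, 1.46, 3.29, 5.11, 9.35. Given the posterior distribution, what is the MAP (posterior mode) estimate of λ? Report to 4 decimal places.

0.2130

With a Gamma(shape α, rate β) prior on the exponential rate λ, the posterior after n observations with total T = Σxᵢ is Gamma(α+n, β+T).
Sum of observations T = 36.69 minutes; n = 11.
Posterior: Gamma(1.8+11, 18.7+36.69) = Gamma(12.8, 55.39).
Mode = (α−1)/β = 0.2130.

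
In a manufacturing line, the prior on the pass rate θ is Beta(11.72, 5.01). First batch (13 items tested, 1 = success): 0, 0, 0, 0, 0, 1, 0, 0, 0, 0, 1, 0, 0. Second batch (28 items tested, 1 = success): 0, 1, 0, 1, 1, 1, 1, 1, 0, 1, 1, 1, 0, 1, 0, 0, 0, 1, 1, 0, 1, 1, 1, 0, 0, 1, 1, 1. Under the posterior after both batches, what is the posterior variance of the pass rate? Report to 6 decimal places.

0.004215

The Beta prior is conjugate to a Binomial/Bernoulli likelihood; the update adds successes to α and failures to β.
After batch 1: Beta(11.72+2, 5.01+11) = Beta(13.72, 16.01).
After batch 2: Beta(13.72+18, 16.01+10) = Beta(31.72, 26.01).
Var = αβ/((α+β)²(α+β+1)) = 31.72·26.01/(57.73²·58.73) = 0.004215.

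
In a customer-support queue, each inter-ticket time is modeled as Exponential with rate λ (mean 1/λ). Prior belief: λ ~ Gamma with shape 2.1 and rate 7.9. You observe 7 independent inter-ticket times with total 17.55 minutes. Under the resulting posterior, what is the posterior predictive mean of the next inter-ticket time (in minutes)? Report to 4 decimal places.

With a Gamma(shape α, rate β) prior on the exponential rate λ, the posterior after n observations with total T = Σxᵢ is Gamma(α+n, β+T).
Posterior: Gamma(2.1+7, 7.9+17.55) = Gamma(9.1, 25.45).
The predictive distribution for the next observation is Lomax; its mean is β/(α−1) = 25.45/8.1 = 3.1420.

3.1420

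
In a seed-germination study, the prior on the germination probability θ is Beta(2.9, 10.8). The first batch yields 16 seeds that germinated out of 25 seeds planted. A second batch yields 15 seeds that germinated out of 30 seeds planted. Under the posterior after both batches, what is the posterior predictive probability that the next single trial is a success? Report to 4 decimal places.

0.4934

The Beta prior is conjugate to a Binomial/Bernoulli likelihood; the update adds successes to α and failures to β.
After batch 1: Beta(2.9+16, 10.8+9) = Beta(18.9, 19.8).
After batch 2: Beta(18.9+15, 19.8+15) = Beta(33.9, 34.8).
For a single future Bernoulli trial, P(success | data) = α/(α+β) = 0.4934.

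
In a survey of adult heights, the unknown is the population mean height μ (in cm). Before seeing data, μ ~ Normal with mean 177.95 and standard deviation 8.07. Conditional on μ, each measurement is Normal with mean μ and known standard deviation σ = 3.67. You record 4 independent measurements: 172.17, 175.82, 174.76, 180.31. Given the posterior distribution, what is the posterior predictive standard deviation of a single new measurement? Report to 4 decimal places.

4.0830

For Normal data with known variance σ², a Normal(μ₀, σ₀²) prior on μ is conjugate. Posterior precision = 1/σ₀² + n/σ²; posterior mean is the precision-weighted average of μ₀ and x̄.
σ₀² = 8.07² = 65.1249, σ² = 3.67² = 13.4689; σ² + n·σ₀² = 13.4689 + 4·65.1249 = 273.9685.
Posterior precision = 1/σ₀² + n/σ² = 1/65.1249 + 4/13.4689 = (σ² + n·σ₀²)/(σ₀²σ²) = 273.9685/(65.1249·13.4689); posterior variance σₙ² = σ₀²σ²/(σ² + n·σ₀²) = 65.1249·13.4689/273.9685 = 3.201685.
Predictive variance for one new observation = σₙ² + σ² = 65.1249·13.4689/273.9685 + 13.4689 = σ²·(σ₀² + 273.9685)/273.9685 = 13.4689·339.0934/273.9685 = 16.670585; SD = √(13.4689·339.0934/273.9685) = 4.0830.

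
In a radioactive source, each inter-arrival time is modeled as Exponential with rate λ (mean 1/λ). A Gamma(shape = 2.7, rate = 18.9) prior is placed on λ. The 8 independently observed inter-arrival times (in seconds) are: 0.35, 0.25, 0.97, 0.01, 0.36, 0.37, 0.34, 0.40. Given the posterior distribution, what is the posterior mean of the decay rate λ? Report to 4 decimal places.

With a Gamma(shape α, rate β) prior on the exponential rate λ, the posterior after n observations with total T = Σxᵢ is Gamma(α+n, β+T).
Sum of observations T = 3.05 seconds; n = 8.
Posterior: Gamma(2.7+8, 18.9+3.05) = Gamma(10.7, 21.95).
Posterior mean of λ = α/β = 10.7/21.95 = 0.4875.

0.4875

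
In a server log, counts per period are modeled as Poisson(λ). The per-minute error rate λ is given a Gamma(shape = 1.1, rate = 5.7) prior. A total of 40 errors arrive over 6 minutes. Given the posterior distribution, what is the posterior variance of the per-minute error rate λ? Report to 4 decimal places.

0.3002

With a Gamma(shape α, rate β) prior, the Poisson likelihood is conjugate: the posterior is Gamma(α + ΣXᵢ, β + n).
Posterior: Gamma(α+S, β+n) = Gamma(1.1+40, 5.7+6) = Gamma(41.1, 11.7).
Var = α/β² = 41.1/11.7² = 0.3002.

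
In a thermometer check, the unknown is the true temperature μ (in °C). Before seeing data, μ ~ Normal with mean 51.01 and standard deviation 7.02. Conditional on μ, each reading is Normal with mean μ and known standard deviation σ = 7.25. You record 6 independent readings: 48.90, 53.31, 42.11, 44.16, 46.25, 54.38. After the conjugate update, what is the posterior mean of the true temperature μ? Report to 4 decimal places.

For Normal data with known variance σ², a Normal(μ₀, σ₀²) prior on μ is conjugate. Posterior precision = 1/σ₀² + n/σ²; posterior mean is the precision-weighted average of μ₀ and x̄.
Σxᵢ = 48.90 + 53.31 + 42.11 + 44.16 + 46.25 + 54.38 = 289.11, so n·x̄ = 289.11.
σ₀² = 7.02² = 49.2804, σ² = 7.25² = 52.5625; σ² + n·σ₀² = 52.5625 + 6·49.2804 = 348.2449.
Posterior mean = (μ₀/σ₀² + n·x̄/σ²)/(1/σ₀² + n/σ²) = (σ²·μ₀ + σ₀²·n·x̄)/(σ² + n·σ₀²) = (52.5625·51.01 + 49.2804·289.11)/348.2449 = 16928.669569/348.2449 = 48.6114.

48.6114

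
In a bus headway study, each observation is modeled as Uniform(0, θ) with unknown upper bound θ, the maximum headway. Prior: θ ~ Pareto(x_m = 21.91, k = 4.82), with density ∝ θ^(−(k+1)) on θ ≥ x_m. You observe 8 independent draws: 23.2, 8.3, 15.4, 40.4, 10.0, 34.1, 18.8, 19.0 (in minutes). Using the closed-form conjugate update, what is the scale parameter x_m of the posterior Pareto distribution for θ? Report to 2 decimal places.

A Pareto(scale x_m, shape k) prior on the upper bound θ of Uniform(0, θ) is conjugate: posterior is Pareto(max(x_m, max xᵢ), k + n).
Sample maximum = 40.4; prior scale x_m = 21.91 → posterior scale = max = 40.40.
Posterior shape = 4.82 + 8 = 12.82.
Posterior scale x_m = 40.40.

40.40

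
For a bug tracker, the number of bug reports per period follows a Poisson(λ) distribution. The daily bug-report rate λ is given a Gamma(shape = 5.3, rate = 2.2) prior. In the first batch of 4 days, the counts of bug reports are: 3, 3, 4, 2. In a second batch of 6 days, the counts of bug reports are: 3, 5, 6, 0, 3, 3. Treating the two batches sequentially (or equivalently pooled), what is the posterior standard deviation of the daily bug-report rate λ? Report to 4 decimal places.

0.5006

With a Gamma(shape α, rate β) prior, the Poisson likelihood is conjugate: the posterior is Gamma(α + ΣXᵢ, β + n).
Batch 1: sum of counts S = 12 over n = 4 days.
After batch 1: Gamma(α+S, β+n) = Gamma(5.3+12, 2.2+4) = Gamma(17.3, 6.2).
Batch 2: sum of counts S = 20 over n = 6 days.
After batch 2: Gamma(α+S, β+n) = Gamma(17.3+20, 6.2+6) = Gamma(37.3, 12.2).
SD = √α/β = √37.3/12.2 = 0.5006.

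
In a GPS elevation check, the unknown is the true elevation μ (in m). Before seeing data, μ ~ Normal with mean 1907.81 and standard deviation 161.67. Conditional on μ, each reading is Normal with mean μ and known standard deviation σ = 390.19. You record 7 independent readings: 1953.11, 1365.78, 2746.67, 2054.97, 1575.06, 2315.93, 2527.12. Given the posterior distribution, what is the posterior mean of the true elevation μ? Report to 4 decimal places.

2000.1276

For Normal data with known variance σ², a Normal(μ₀, σ₀²) prior on μ is conjugate. Posterior precision = 1/σ₀² + n/σ²; posterior mean is the precision-weighted average of μ₀ and x̄.
Σxᵢ = 1953.11 + 1365.78 + 2746.67 + 2054.97 + 1575.06 + 2315.93 + 2527.12 = 14538.64, so n·x̄ = 14538.64.
σ₀² = 161.67² = 26137.1889, σ² = 390.19² = 152248.2361; σ² + n·σ₀² = 152248.2361 + 7·26137.1889 = 335208.5584.
Posterior mean = (μ₀/σ₀² + n·x̄/σ²)/(1/σ₀² + n/σ²) = (σ²·μ₀ + σ₀²·n·x̄)/(σ² + n·σ₀²) = (152248.2361·1907.81 + 26137.1889·14538.64)/335208.5584 = 670459887.343037/335208.5584 = 2000.1276.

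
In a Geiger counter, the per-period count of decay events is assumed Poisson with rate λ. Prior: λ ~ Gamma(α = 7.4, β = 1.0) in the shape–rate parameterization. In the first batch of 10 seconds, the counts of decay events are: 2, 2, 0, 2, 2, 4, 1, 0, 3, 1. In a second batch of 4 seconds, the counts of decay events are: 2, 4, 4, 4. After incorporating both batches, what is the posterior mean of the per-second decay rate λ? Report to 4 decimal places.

With a Gamma(shape α, rate β) prior, the Poisson likelihood is conjugate: the posterior is Gamma(α + ΣXᵢ, β + n).
Batch 1: sum of counts S = 17 over n = 10 seconds.
After batch 1: Gamma(α+S, β+n) = Gamma(7.4+17, 1.0+10) = Gamma(24.4, 11.0).
Batch 2: sum of counts S = 14 over n = 4 seconds.
After batch 2: Gamma(α+S, β+n) = Gamma(24.4+14, 11.0+4) = Gamma(38.4, 15.0).
Posterior mean = α/β = 38.4/15.0 = 2.5600.

2.5600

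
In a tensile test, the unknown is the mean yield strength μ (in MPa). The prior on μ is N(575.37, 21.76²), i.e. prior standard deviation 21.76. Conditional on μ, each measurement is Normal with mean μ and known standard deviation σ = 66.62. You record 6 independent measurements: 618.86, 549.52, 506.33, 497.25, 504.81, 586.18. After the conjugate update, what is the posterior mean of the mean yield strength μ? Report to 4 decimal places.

563.0584

For Normal data with known variance σ², a Normal(μ₀, σ₀²) prior on μ is conjugate. Posterior precision = 1/σ₀² + n/σ²; posterior mean is the precision-weighted average of μ₀ and x̄.
Σxᵢ = 618.86 + 549.52 + 506.33 + 497.25 + 504.81 + 586.18 = 3262.95, so n·x̄ = 3262.95.
σ₀² = 21.76² = 473.4976, σ² = 66.62² = 4438.2244; σ² + n·σ₀² = 4438.2244 + 6·473.4976 = 7279.21.
Posterior mean = (μ₀/σ₀² + n·x̄/σ²)/(1/σ₀² + n/σ²) = (σ²·μ₀ + σ₀²·n·x̄)/(σ² + n·σ₀²) = (4438.2244·575.37 + 473.4976·3262.95)/7279.21 = 4098620.166948/7279.21 = 563.0584.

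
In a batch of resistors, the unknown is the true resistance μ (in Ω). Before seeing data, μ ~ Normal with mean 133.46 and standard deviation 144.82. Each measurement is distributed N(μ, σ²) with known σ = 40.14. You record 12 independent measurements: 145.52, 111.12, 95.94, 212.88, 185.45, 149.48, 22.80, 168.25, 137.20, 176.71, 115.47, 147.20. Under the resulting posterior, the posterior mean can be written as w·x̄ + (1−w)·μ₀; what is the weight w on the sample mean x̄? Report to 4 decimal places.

0.9936

For Normal data with known variance σ², a Normal(μ₀, σ₀²) prior on μ is conjugate. Posterior precision = 1/σ₀² + n/σ²; posterior mean is the precision-weighted average of μ₀ and x̄.
σ₀² = 144.82² = 20972.8324, σ² = 40.14² = 1611.2196. Prior precision 1/σ₀² = 1/20972.8324; data precision n/σ² = 12/1611.2196.
w = (n/σ²)/(1/σ₀² + n/σ²) = n·σ₀²/(σ² + n·σ₀²) = 12·20972.8324/(1611.2196 + 12·20972.8324) = 251673.9888/253285.2084 = 0.9936.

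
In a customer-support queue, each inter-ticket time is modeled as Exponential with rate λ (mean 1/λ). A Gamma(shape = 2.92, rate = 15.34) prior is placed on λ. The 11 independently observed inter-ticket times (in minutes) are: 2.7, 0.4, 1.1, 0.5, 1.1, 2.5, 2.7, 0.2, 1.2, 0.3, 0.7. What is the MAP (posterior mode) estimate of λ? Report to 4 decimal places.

With a Gamma(shape α, rate β) prior on the exponential rate λ, the posterior after n observations with total T = Σxᵢ is Gamma(α+n, β+T).
Sum of observations T = 13.4 minutes; n = 11.
Posterior: Gamma(2.92+11, 15.34+13.4) = Gamma(13.92, 28.74).
Mode = (α−1)/β = 0.4495.

0.4495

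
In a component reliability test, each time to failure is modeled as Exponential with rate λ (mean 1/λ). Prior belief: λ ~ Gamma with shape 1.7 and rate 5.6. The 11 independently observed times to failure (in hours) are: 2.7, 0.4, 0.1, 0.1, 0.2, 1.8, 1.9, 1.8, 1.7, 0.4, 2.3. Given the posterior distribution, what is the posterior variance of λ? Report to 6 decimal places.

0.035180

With a Gamma(shape α, rate β) prior on the exponential rate λ, the posterior after n observations with total T = Σxᵢ is Gamma(α+n, β+T).
Sum of observations T = 13.4 hours; n = 11.
Posterior: Gamma(1.7+11, 5.6+13.4) = Gamma(12.7, 19.0).
Var = α/β² = 0.035180.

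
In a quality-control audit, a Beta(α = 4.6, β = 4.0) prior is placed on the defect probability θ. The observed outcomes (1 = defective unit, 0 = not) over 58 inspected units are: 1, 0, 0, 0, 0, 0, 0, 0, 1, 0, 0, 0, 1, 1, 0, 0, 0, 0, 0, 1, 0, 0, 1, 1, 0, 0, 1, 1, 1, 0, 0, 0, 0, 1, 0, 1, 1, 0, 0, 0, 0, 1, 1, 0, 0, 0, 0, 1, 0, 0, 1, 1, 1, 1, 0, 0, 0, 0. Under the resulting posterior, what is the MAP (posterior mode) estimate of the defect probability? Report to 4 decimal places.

The Beta prior is conjugate to a Binomial/Bernoulli likelihood; the update adds successes to α and failures to β.
Posterior: Beta(α+k, β+n−k) = Beta(4.6+20, 4.0+38) = Beta(24.6, 42.0).
Mode of Beta(a,b) for a,b>1 is (a−1)/(a+b−2) = 23.6/64.6 = 0.3653.

0.3653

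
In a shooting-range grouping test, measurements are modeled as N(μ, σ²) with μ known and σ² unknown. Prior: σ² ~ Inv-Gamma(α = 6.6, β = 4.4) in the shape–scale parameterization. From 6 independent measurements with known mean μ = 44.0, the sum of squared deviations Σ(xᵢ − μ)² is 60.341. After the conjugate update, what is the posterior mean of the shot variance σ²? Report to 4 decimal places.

With known mean μ and an Inverse-Gamma(α, β) prior on σ², the Normal likelihood is conjugate: posterior is Inv-Gamma(α + n/2, β + Σ(xᵢ−μ)²/2).
Posterior: Inv-Gamma(6.6 + 6/2, 4.4 + 60.341/2) = Inv-Gamma(9.60, 34.5705).
E[σ²|data] = β/(α−1) = 34.5705/8.60 = 4.0198.

4.0198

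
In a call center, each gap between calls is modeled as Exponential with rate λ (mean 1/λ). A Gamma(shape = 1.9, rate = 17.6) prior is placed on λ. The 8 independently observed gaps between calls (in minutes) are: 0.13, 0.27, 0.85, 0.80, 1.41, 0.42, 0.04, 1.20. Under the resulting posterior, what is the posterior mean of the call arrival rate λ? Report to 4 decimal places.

With a Gamma(shape α, rate β) prior on the exponential rate λ, the posterior after n observations with total T = Σxᵢ is Gamma(α+n, β+T).
Sum of observations T = 5.12 minutes; n = 8.
Posterior: Gamma(1.9+8, 17.6+5.12) = Gamma(9.9, 22.72).
Posterior mean of λ = α/β = 9.9/22.72 = 0.4357.

0.4357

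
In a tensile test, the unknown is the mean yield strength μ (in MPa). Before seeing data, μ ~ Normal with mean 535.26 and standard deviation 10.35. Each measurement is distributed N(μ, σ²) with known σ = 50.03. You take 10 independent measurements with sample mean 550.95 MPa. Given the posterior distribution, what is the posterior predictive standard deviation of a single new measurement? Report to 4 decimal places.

50.7742

For Normal data with known variance σ², a Normal(μ₀, σ₀²) prior on μ is conjugate. Posterior precision = 1/σ₀² + n/σ²; posterior mean is the precision-weighted average of μ₀ and x̄.
σ₀² = 10.35² = 107.1225, σ² = 50.03² = 2503.0009; σ² + n·σ₀² = 2503.0009 + 10·107.1225 = 3574.2259.
Posterior precision = 1/σ₀² + n/σ² = 1/107.1225 + 10/2503.0009 = (σ² + n·σ₀²)/(σ₀²σ²) = 3574.2259/(107.1225·2503.0009); posterior variance σₙ² = σ₀²σ²/(σ² + n·σ₀²) = 107.1225·2503.0009/3574.2259 = 75.017003.
Predictive variance for one new observation = σₙ² + σ² = 107.1225·2503.0009/3574.2259 + 2503.0009 = σ²·(σ₀² + 3574.2259)/3574.2259 = 2503.0009·3681.3484/3574.2259 = 2578.017903; SD = √(2503.0009·3681.3484/3574.2259) = 50.7742.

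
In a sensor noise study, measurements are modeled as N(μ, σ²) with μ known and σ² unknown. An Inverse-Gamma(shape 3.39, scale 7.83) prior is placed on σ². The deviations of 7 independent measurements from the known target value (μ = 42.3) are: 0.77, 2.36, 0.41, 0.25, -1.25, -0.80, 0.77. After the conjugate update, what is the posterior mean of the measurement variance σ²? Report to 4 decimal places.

With known mean μ and an Inverse-Gamma(α, β) prior on σ², the Normal likelihood is conjugate: posterior is Inv-Gamma(α + n/2, β + Σ(xᵢ−μ)²/2).
Σ(xᵢ−μ)² = (0.77)² + (2.36)² + (0.41)² + (0.25)² + (-1.25)² + (-0.80)² + (0.77)² = 9.1885.
Posterior: Inv-Gamma(3.39 + 7/2, 7.83 + 9.1885/2) = Inv-Gamma(6.89, 12.42425).
E[σ²|data] = β/(α−1) = 12.42425/5.89 = 2.1094.

2.1094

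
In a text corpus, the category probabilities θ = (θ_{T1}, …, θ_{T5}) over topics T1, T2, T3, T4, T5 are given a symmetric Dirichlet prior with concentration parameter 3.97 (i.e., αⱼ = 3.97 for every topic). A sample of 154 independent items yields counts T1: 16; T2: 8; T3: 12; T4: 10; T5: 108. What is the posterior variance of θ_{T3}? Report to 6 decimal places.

0.000477

The Dirichlet prior is conjugate to the Multinomial likelihood: each posterior αⱼ = prior αⱼ + observed count nⱼ.
Posterior concentration: (19.97, 11.97, 15.97, 13.97, 111.97), total = 173.85.
Var[θ_j] = α_j(Σα−α_j)/((Σα)²(Σα+1)) = 15.97·157.88/(173.85²·174.85) = 0.000477.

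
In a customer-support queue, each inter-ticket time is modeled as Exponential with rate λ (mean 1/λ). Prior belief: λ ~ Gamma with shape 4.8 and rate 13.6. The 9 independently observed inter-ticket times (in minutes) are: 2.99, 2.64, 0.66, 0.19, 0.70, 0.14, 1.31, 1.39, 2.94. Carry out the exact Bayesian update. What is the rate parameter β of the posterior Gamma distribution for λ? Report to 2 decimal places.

26.56

With a Gamma(shape α, rate β) prior on the exponential rate λ, the posterior after n observations with total T = Σxᵢ is Gamma(α+n, β+T).
Sum of observations T = 12.96 minutes; n = 9.
Posterior: Gamma(4.8+9, 13.6+12.96) = Gamma(13.8, 26.56).
Posterior β = 26.56.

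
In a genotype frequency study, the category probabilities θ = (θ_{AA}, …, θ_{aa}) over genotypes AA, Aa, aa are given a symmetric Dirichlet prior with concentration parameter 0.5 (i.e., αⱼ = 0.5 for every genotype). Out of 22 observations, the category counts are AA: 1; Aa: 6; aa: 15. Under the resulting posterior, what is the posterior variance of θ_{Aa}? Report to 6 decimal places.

The Dirichlet prior is conjugate to the Multinomial likelihood: each posterior αⱼ = prior αⱼ + observed count nⱼ.
Posterior concentration: (1.5, 6.5, 15.5), total = 23.5.
Var[θ_j] = α_j(Σα−α_j)/((Σα)²(Σα+1)) = 6.5·17.0/(23.5²·24.5) = 0.008167.

0.008167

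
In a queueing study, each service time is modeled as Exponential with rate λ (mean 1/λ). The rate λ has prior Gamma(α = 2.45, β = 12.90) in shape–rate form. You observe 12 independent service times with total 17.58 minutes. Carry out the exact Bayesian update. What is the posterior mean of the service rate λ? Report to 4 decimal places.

0.4741

With a Gamma(shape α, rate β) prior on the exponential rate λ, the posterior after n observations with total T = Σxᵢ is Gamma(α+n, β+T).
Posterior: Gamma(2.45+12, 12.90+17.58) = Gamma(14.45, 30.48).
Posterior mean of λ = α/β = 14.45/30.48 = 0.4741.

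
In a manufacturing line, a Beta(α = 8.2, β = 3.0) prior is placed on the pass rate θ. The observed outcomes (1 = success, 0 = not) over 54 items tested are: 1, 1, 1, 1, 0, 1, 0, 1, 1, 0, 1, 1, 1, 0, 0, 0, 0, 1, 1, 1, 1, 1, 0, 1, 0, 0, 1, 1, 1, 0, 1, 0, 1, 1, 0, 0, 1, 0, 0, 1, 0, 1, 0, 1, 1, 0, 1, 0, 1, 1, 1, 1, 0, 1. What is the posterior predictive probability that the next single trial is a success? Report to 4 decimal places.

The Beta prior is conjugate to a Binomial/Bernoulli likelihood; the update adds successes to α and failures to β.
Posterior: Beta(α+k, β+n−k) = Beta(8.2+33, 3.0+21) = Beta(41.2, 24.0).
For a single future Bernoulli trial, P(success | data) = α/(α+β) = 0.6319.

0.6319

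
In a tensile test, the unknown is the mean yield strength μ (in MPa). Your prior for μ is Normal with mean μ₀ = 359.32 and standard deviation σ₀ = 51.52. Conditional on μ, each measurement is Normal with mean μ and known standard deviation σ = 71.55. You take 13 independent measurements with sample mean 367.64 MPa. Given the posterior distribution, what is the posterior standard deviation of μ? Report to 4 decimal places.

18.5182

For Normal data with known variance σ², a Normal(μ₀, σ₀²) prior on μ is conjugate. Posterior precision = 1/σ₀² + n/σ²; posterior mean is the precision-weighted average of μ₀ and x̄.
σ₀² = 51.52² = 2654.3104, σ² = 71.55² = 5119.4025; σ² + n·σ₀² = 5119.4025 + 13·2654.3104 = 39625.4377.
Posterior precision = 1/σ₀² + n/σ² = 1/2654.3104 + 13/5119.4025 = (σ² + n·σ₀²)/(σ₀²σ²) = 39625.4377/(2654.3104·5119.4025); posterior variance σₙ² = σ₀²σ²/(σ² + n·σ₀²) = 2654.3104·5119.4025/39625.4377 = 342.923235.
Posterior SD = √σₙ² = √(2654.3104·5119.4025/39625.4377) = 18.5182.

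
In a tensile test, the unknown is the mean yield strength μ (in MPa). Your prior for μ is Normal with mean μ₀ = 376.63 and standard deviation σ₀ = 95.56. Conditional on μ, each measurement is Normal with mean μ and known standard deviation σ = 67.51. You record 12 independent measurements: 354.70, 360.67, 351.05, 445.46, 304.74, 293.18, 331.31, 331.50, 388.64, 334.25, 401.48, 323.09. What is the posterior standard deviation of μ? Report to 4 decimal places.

For Normal data with known variance σ², a Normal(μ₀, σ₀²) prior on μ is conjugate. Posterior precision = 1/σ₀² + n/σ²; posterior mean is the precision-weighted average of μ₀ and x̄.
σ₀² = 95.56² = 9131.7136, σ² = 67.51² = 4557.6001; σ² + n·σ₀² = 4557.6001 + 12·9131.7136 = 114138.1633.
Posterior precision = 1/σ₀² + n/σ² = 1/9131.7136 + 12/4557.6001 = (σ² + n·σ₀²)/(σ₀²σ²) = 114138.1633/(9131.7136·4557.6001); posterior variance σₙ² = σ₀²σ²/(σ² + n·σ₀²) = 9131.7136·4557.6001/114138.1633 = 364.634384.
Posterior SD = √σₙ² = √(9131.7136·4557.6001/114138.1633) = 19.0954.

19.0954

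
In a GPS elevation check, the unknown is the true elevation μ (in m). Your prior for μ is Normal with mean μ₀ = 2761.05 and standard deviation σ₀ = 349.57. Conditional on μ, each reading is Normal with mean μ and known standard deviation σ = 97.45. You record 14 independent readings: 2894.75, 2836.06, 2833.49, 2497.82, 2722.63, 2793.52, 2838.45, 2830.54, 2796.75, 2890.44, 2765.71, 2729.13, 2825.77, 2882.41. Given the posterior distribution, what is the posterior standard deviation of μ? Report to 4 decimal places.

For Normal data with known variance σ², a Normal(μ₀, σ₀²) prior on μ is conjugate. Posterior precision = 1/σ₀² + n/σ²; posterior mean is the precision-weighted average of μ₀ and x̄.
σ₀² = 349.57² = 122199.1849, σ² = 97.45² = 9496.5025; σ² + n·σ₀² = 9496.5025 + 14·122199.1849 = 1720285.0911.
Posterior precision = 1/σ₀² + n/σ² = 1/122199.1849 + 14/9496.5025 = (σ² + n·σ₀²)/(σ₀²σ²) = 1720285.0911/(122199.1849·9496.5025); posterior variance σₙ² = σ₀²σ²/(σ² + n·σ₀²) = 122199.1849·9496.5025/1720285.0911 = 674.577063.
Posterior SD = √σₙ² = √(122199.1849·9496.5025/1720285.0911) = 25.9726.

25.9726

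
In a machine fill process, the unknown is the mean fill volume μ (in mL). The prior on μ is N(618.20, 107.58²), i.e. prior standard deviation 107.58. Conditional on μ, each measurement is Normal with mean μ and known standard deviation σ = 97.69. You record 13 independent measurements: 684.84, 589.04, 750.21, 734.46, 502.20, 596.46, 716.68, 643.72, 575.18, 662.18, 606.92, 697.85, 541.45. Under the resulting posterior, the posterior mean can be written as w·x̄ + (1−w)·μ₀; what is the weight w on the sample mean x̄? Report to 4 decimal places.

For Normal data with known variance σ², a Normal(μ₀, σ₀²) prior on μ is conjugate. Posterior precision = 1/σ₀² + n/σ²; posterior mean is the precision-weighted average of μ₀ and x̄.
σ₀² = 107.58² = 11573.4564, σ² = 97.69² = 9543.3361. Prior precision 1/σ₀² = 1/11573.4564; data precision n/σ² = 13/9543.3361.
w = (n/σ²)/(1/σ₀² + n/σ²) = n·σ₀²/(σ² + n·σ₀²) = 13·11573.4564/(9543.3361 + 13·11573.4564) = 150454.9332/159998.2693 = 0.9404.

0.9404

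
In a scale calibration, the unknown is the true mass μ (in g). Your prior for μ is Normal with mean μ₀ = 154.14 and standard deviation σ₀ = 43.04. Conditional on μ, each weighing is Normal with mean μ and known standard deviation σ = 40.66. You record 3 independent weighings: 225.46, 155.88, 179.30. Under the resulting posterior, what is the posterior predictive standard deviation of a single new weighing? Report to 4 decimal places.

45.5847

For Normal data with known variance σ², a Normal(μ₀, σ₀²) prior on μ is conjugate. Posterior precision = 1/σ₀² + n/σ²; posterior mean is the precision-weighted average of μ₀ and x̄.
σ₀² = 43.04² = 1852.4416, σ² = 40.66² = 1653.2356; σ² + n·σ₀² = 1653.2356 + 3·1852.4416 = 7210.5604.
Posterior precision = 1/σ₀² + n/σ² = 1/1852.4416 + 3/1653.2356 = (σ² + n·σ₀²)/(σ₀²σ²) = 7210.5604/(1852.4416·1653.2356); posterior variance σₙ² = σ₀²σ²/(σ² + n·σ₀²) = 1852.4416·1653.2356/7210.5604 = 424.727376.
Predictive variance for one new observation = σₙ² + σ² = 1852.4416·1653.2356/7210.5604 + 1653.2356 = σ²·(σ₀² + 7210.5604)/7210.5604 = 1653.2356·9063.002/7210.5604 = 2077.962976; SD = √(1653.2356·9063.002/7210.5604) = 45.5847.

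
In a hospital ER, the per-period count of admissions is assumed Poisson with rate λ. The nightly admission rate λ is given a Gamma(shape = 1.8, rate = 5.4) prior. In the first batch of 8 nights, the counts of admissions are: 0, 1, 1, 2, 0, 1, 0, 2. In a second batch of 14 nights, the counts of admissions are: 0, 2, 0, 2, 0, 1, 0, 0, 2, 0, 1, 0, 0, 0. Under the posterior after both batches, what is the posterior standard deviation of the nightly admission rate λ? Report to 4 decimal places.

0.1496

With a Gamma(shape α, rate β) prior, the Poisson likelihood is conjugate: the posterior is Gamma(α + ΣXᵢ, β + n).
Batch 1: sum of counts S = 7 over n = 8 nights.
After batch 1: Gamma(α+S, β+n) = Gamma(1.8+7, 5.4+8) = Gamma(8.8, 13.4).
Batch 2: sum of counts S = 8 over n = 14 nights.
After batch 2: Gamma(α+S, β+n) = Gamma(8.8+8, 13.4+14) = Gamma(16.8, 27.4).
SD = √α/β = √16.8/27.4 = 0.1496.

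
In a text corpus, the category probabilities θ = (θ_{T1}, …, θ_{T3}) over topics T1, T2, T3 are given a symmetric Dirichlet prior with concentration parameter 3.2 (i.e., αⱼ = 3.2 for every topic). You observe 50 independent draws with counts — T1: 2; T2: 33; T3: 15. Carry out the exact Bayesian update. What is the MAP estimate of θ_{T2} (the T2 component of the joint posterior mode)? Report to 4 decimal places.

The Dirichlet prior is conjugate to the Multinomial likelihood: each posterior αⱼ = prior αⱼ + observed count nⱼ.
Posterior concentration: (5.2, 36.2, 18.2), total = 59.6.
Joint mode component: (α_{T2}−1)/(Σα−K) = 35.2/56.6 = 0.6219.

0.6219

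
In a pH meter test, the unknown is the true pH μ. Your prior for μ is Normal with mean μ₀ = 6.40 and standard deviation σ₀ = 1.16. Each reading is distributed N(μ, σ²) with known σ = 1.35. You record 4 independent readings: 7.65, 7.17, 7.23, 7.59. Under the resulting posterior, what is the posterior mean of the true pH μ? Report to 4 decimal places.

For Normal data with known variance σ², a Normal(μ₀, σ₀²) prior on μ is conjugate. Posterior precision = 1/σ₀² + n/σ²; posterior mean is the precision-weighted average of μ₀ and x̄.
Σxᵢ = 7.65 + 7.17 + 7.23 + 7.59 = 29.64, so n·x̄ = 29.64.
σ₀² = 1.16² = 1.3456, σ² = 1.35² = 1.8225; σ² + n·σ₀² = 1.8225 + 4·1.3456 = 7.2049.
Posterior mean = (μ₀/σ₀² + n·x̄/σ²)/(1/σ₀² + n/σ²) = (σ²·μ₀ + σ₀²·n·x̄)/(σ² + n·σ₀²) = (1.8225·6.40 + 1.3456·29.64)/7.2049 = 51.547584/7.2049 = 7.1545.

7.1545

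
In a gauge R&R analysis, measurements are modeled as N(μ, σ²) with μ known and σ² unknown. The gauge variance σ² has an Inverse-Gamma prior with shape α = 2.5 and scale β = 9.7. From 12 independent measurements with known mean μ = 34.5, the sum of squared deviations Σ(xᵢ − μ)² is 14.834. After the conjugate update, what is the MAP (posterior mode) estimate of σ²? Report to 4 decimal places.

1.8018

With known mean μ and an Inverse-Gamma(α, β) prior on σ², the Normal likelihood is conjugate: posterior is Inv-Gamma(α + n/2, β + Σ(xᵢ−μ)²/2).
Posterior: Inv-Gamma(2.5 + 12/2, 9.7 + 14.834/2) = Inv-Gamma(8.50, 17.1170).
Mode = β/(α+1) = 17.1170/9.50 = 1.8018.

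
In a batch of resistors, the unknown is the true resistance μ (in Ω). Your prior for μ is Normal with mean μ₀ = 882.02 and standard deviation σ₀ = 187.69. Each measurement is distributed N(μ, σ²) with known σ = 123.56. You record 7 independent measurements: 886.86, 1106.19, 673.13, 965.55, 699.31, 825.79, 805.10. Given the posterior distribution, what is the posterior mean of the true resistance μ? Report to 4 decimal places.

853.4718

For Normal data with known variance σ², a Normal(μ₀, σ₀²) prior on μ is conjugate. Posterior precision = 1/σ₀² + n/σ²; posterior mean is the precision-weighted average of μ₀ and x̄.
Σxᵢ = 886.86 + 1106.19 + 673.13 + 965.55 + 699.31 + 825.79 + 805.10 = 5961.93, so n·x̄ = 5961.93.
σ₀² = 187.69² = 35227.5361, σ² = 123.56² = 15267.0736; σ² + n·σ₀² = 15267.0736 + 7·35227.5361 = 261859.8263.
Posterior mean = (μ₀/σ₀² + n·x̄/σ²)/(1/σ₀² + n/σ²) = (σ²·μ₀ + σ₀²·n·x̄)/(σ² + n·σ₀²) = (15267.0736·882.02 + 35227.5361·5961.93)/261859.8263 = 223489968.557345/261859.8263 = 853.4718.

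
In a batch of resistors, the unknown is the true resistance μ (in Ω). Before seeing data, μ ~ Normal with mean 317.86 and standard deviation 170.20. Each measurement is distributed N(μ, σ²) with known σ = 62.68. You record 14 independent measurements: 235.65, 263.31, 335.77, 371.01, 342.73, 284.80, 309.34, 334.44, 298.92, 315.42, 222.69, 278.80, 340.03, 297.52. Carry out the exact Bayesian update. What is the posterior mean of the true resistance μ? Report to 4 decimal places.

For Normal data with known variance σ², a Normal(μ₀, σ₀²) prior on μ is conjugate. Posterior precision = 1/σ₀² + n/σ²; posterior mean is the precision-weighted average of μ₀ and x̄.
Σxᵢ = 235.65 + 263.31 + 335.77 + 371.01 + 342.73 + 284.80 + 309.34 + 334.44 + 298.92 + 315.42 + 222.69 + 278.80 + 340.03 + 297.52 = 4230.43, so n·x̄ = 4230.43.
σ₀² = 170.20² = 28968.04, σ² = 62.68² = 3928.7824; σ² + n·σ₀² = 3928.7824 + 14·28968.04 = 409481.3424.
Posterior mean = (μ₀/σ₀² + n·x̄/σ²)/(1/σ₀² + n/σ²) = (σ²·μ₀ + σ₀²·n·x̄)/(σ² + n·σ₀²) = (3928.7824·317.86 + 28968.04·4230.43)/409481.3424 = 123796068.230864/409481.3424 = 302.3241.

302.3241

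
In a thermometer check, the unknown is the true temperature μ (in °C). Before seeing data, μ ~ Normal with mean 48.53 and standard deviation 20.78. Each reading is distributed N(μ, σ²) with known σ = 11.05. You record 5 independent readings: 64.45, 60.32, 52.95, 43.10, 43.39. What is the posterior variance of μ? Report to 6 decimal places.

For Normal data with known variance σ², a Normal(μ₀, σ₀²) prior on μ is conjugate. Posterior precision = 1/σ₀² + n/σ²; posterior mean is the precision-weighted average of μ₀ and x̄.
σ₀² = 20.78² = 431.8084, σ² = 11.05² = 122.1025; σ² + n·σ₀² = 122.1025 + 5·431.8084 = 2281.1445.
Posterior precision = 1/σ₀² + n/σ² = 1/431.8084 + 5/122.1025 = (σ² + n·σ₀²)/(σ₀²σ²) = 2281.1445/(431.8084·122.1025); posterior variance σₙ² = σ₀²σ²/(σ² + n·σ₀²) = 431.8084·122.1025/2281.1445 = 23.113347.

23.113347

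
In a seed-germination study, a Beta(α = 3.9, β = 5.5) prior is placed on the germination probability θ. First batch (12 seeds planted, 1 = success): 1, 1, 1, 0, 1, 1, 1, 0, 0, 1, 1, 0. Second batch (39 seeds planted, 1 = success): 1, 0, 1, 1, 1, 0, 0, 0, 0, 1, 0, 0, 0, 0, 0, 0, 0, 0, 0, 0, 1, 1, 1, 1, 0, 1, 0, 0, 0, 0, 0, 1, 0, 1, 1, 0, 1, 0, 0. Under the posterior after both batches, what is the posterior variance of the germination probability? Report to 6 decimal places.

The Beta prior is conjugate to a Binomial/Bernoulli likelihood; the update adds successes to α and failures to β.
After batch 1: Beta(3.9+8, 5.5+4) = Beta(11.9, 9.5).
After batch 2: Beta(11.9+14, 9.5+25) = Beta(25.9, 34.5).
Var = αβ/((α+β)²(α+β+1)) = 25.9·34.5/(60.4²·61.4) = 0.003989.

0.003989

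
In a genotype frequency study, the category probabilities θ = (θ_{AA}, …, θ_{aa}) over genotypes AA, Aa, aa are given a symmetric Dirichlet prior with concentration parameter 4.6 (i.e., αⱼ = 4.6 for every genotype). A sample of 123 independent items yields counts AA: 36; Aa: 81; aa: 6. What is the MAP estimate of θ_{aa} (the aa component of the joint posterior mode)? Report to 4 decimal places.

The Dirichlet prior is conjugate to the Multinomial likelihood: each posterior αⱼ = prior αⱼ + observed count nⱼ.
Posterior concentration: (40.6, 85.6, 10.6), total = 136.8.
Joint mode component: (α_{aa}−1)/(Σα−K) = 9.6/133.8 = 0.0717.

0.0717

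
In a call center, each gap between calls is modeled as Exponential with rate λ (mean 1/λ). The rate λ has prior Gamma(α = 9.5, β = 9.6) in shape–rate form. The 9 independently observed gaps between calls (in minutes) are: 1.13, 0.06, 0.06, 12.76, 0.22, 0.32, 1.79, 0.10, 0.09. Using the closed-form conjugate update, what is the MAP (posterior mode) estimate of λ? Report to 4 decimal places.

With a Gamma(shape α, rate β) prior on the exponential rate λ, the posterior after n observations with total T = Σxᵢ is Gamma(α+n, β+T).
Sum of observations T = 16.53 minutes; n = 9.
Posterior: Gamma(9.5+9, 9.6+16.53) = Gamma(18.5, 26.13).
Mode = (α−1)/β = 0.6697.

0.6697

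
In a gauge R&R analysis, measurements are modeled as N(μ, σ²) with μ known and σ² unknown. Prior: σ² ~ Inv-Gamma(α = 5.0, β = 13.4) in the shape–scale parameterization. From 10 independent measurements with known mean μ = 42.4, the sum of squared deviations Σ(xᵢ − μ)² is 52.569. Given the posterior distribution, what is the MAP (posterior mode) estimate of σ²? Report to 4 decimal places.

With known mean μ and an Inverse-Gamma(α, β) prior on σ², the Normal likelihood is conjugate: posterior is Inv-Gamma(α + n/2, β + Σ(xᵢ−μ)²/2).
Posterior: Inv-Gamma(5.0 + 10/2, 13.4 + 52.569/2) = Inv-Gamma(10.00, 39.6845).
Mode = β/(α+1) = 39.6845/11.00 = 3.6077.

3.6077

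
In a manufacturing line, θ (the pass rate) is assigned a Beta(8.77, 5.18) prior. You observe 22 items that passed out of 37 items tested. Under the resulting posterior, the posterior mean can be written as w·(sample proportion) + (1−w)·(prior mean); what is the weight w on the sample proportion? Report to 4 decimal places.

The Beta prior is conjugate to a Binomial/Bernoulli likelihood; the update adds successes to α and failures to β.
Posterior mean = (α₀+k)/(α₀+β₀+n) = [n/(α₀+β₀+n)]·(k/n) + [(α₀+β₀)/(α₀+β₀+n)]·α₀/(α₀+β₀), so only n and the prior enter the weight.
The weight on the data is w = n/(α₀+β₀+n) = 37/(8.77+5.18+37) = 37/50.95 = 0.7262.

0.7262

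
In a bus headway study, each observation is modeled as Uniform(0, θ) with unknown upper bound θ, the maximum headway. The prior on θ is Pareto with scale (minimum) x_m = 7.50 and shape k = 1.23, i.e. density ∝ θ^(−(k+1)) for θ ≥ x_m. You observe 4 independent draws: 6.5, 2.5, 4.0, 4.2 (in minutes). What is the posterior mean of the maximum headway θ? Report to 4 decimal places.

A Pareto(scale x_m, shape k) prior on the upper bound θ of Uniform(0, θ) is conjugate: posterior is Pareto(max(x_m, max xᵢ), k + n).
Sample maximum = 6.5; prior scale x_m = 7.50 → posterior scale = max = 7.50.
Posterior shape = 1.23 + 4 = 5.23.
E[θ|data] = k·x_m/(k−1) = 5.23·7.50/4.23 = 9.2730.

9.2730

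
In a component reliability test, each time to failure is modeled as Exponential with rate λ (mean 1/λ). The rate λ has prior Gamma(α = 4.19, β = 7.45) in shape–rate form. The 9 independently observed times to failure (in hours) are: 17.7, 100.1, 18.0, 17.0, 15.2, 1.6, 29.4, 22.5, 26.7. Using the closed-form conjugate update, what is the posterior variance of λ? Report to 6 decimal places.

With a Gamma(shape α, rate β) prior on the exponential rate λ, the posterior after n observations with total T = Σxᵢ is Gamma(α+n, β+T).
Sum of observations T = 248.2 hours; n = 9.
Posterior: Gamma(4.19+9, 7.45+248.2) = Gamma(13.19, 255.65).
Var = α/β² = 0.000202.

0.000202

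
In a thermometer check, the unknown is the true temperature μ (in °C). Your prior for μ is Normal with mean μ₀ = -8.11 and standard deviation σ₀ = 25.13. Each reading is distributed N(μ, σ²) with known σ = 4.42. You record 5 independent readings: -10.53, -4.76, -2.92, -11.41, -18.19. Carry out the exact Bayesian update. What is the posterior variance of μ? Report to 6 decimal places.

3.883254

For Normal data with known variance σ², a Normal(μ₀, σ₀²) prior on μ is conjugate. Posterior precision = 1/σ₀² + n/σ²; posterior mean is the precision-weighted average of μ₀ and x̄.
σ₀² = 25.13² = 631.5169, σ² = 4.42² = 19.5364; σ² + n·σ₀² = 19.5364 + 5·631.5169 = 3177.1209.
Posterior precision = 1/σ₀² + n/σ² = 1/631.5169 + 5/19.5364 = (σ² + n·σ₀²)/(σ₀²σ²) = 3177.1209/(631.5169·19.5364); posterior variance σₙ² = σ₀²σ²/(σ² + n·σ₀²) = 631.5169·19.5364/3177.1209 = 3.883254.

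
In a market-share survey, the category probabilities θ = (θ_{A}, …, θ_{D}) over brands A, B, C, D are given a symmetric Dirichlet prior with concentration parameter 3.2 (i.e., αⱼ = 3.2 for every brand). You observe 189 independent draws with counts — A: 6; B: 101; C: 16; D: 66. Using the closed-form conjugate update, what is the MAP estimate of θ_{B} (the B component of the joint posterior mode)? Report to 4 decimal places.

The Dirichlet prior is conjugate to the Multinomial likelihood: each posterior αⱼ = prior αⱼ + observed count nⱼ.
Posterior concentration: (9.2, 104.2, 19.2, 69.2), total = 201.8.
Joint mode component: (α_{B}−1)/(Σα−K) = 103.2/197.8 = 0.5217.

0.5217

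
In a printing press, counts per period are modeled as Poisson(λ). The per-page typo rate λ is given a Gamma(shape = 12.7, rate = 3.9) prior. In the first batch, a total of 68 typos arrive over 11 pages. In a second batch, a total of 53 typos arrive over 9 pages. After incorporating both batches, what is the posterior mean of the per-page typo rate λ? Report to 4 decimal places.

5.5941

With a Gamma(shape α, rate β) prior, the Poisson likelihood is conjugate: the posterior is Gamma(α + ΣXᵢ, β + n).
After batch 1: Gamma(α+S, β+n) = Gamma(12.7+68, 3.9+11) = Gamma(80.7, 14.9).
After batch 2: Gamma(α+S, β+n) = Gamma(80.7+53, 14.9+9) = Gamma(133.7, 23.9).
Posterior mean = α/β = 133.7/23.9 = 5.5941.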